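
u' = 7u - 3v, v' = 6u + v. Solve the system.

Coefficient matrix A = [[7, -3], [6, 1]].
Characteristic polynomial det(A - λI) = λ^2 - 8λ + 25 = 0.
Eigenvalues λ = 4 ± 3i (complex conjugate pair).
For λ=4+3i: an eigenvector is (0,1) - i(-1,-1) = (0 + i, 1 + i).
A real fundamental pair from Re and Im of e^((4+3i)t)v: X_1 = e^(4t)(cos(3t)·(0,1) + sin(3t)·(-1,-1)), X_2 = e^(4t)(sin(3t)·(0,1) - cos(3t)·(-1,-1)).
General solution: K_1X_1 + K_2X_2.

u(t) = -K_1e^(4t)sin(3t) + K_2e^(4t)cos(3t), v(t) = -K_1e^(4t)sin(3t) + K_1e^(4t)cos(3t) + K_2e^(4t)sin(3t) + K_2e^(4t)cos(3t)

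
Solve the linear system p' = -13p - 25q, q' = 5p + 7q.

p(t) = -2c_1e^(-3t)sin(5t) + c_1e^(-3t)cos(5t) + c_2e^(-3t)sin(5t) + 2c_2e^(-3t)cos(5t), q(t) = c_1e^(-3t)sin(5t) - c_2e^(-3t)cos(5t)

Coefficient matrix A = [[-13, -25], [5, 7]].
Characteristic polynomial det(A - λI) = λ^2 + 6λ + 34 = 0.
Eigenvalues λ = -3 ± 5i (complex conjugate pair).
For λ=-3+5i: an eigenvector is (1,0) - i(-2,1) = (1 + 2i, 0 - i).
A real fundamental pair from Re and Im of e^((-3+5i)t)v: X_1 = e^(-3t)(cos(5t)·(1,0) + sin(5t)·(-2,1)), X_2 = e^(-3t)(sin(5t)·(1,0) - cos(5t)·(-2,1)).
General solution: c_1X_1 + c_2X_2.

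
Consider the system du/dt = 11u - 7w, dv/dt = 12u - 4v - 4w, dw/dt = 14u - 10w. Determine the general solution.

Coefficient matrix A = [[11, 0, -7], [12, -4, -4], [14, 0, -10]].
det(A - λI) = 0 gives eigenvalues λ = -3, -4, 4.
For λ=-3: eigenvector (-1,-4,-2).
For λ=-4: eigenvector (0,1,0).
For λ=4: eigenvector (1,1,1).
General solution: K_1e^(-3t)(-1,-4,-2) + K_2e^(-4t)(0,1,0) + K_3e^(4t)(1,1,1).

u(t) = -K_1e^(-3t) + K_3e^(4t), v(t) = -4K_1e^(-3t) + K_2e^(-4t) + K_3e^(4t), w(t) = -2K_1e^(-3t) + K_3e^(4t)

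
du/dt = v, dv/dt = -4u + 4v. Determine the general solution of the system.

Coefficient matrix A = [[0, 1], [-4, 4]].
Characteristic polynomial det(A - λI) = λ^2 - 4λ + 4 = 0.
Single eigenvalue λ = 2 with algebraic multiplicity 2.
Eigenvector v = (1,2); generalized eigenvector w with (A-λI)w=v is (-1,-1).
General solution: e^(2t)[c_1·v + c_2·(t·v + w)].

u(t) = c_1e^(2t) + c_2te^(2t) - c_2e^(2t), v(t) = 2c_1e^(2t) + 2c_2te^(2t) - c_2e^(2t)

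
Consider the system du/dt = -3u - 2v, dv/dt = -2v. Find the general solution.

Coefficient matrix A = [[-3, -2], [0, -2]].
Characteristic polynomial det(A - λI) = λ^2 + 5λ + 6 = 0.
Eigenvalues λ = -2, -3.
For λ=-2: (A-λI) row 1 is [-1, -2], so an eigenvector is (-2, 1).
For λ=-3: (A-λI) row 1 is [0, -2], so an eigenvector is (1, 0).
General solution: C_1e^(-2t)(-2,1) + C_2e^(-3t)(1,0).

u(t) = -2C_1e^(-2t) + C_2e^(-3t), v(t) = C_1e^(-2t)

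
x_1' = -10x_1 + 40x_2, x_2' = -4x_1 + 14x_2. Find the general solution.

x_1(t) = -K_1e^(2t)sin(4t) - 3K_1e^(2t)cos(4t) - 3K_2e^(2t)sin(4t) + K_2e^(2t)cos(4t), x_2(t) = -K_1e^(2t)cos(4t) - K_2e^(2t)sin(4t)

Coefficient matrix A = [[-10, 40], [-4, 14]].
Characteristic polynomial det(A - λI) = λ^2 - 4λ + 20 = 0.
Eigenvalues λ = 2 ± 4i (complex conjugate pair).
For λ=2+4i: an eigenvector is (-3,-1) - i(-1,0) = (-3 + i, -1).
A real fundamental pair from Re and Im of e^((2+4i)t)v: X_1 = e^(2t)(cos(4t)·(-3,-1) + sin(4t)·(-1,0)), X_2 = e^(2t)(sin(4t)·(-3,-1) - cos(4t)·(-1,0)).
General solution: K_1X_1 + K_2X_2.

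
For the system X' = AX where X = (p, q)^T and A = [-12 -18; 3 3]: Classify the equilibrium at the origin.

A = [[-12,-18],[3,3]]; det(A-λI) = λ^2 + 9λ + 18.
λ = -3, -6: both negative.

stable node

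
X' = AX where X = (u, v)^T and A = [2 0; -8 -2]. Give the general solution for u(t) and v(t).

u(t) = c_1e^(2t), v(t) = -2c_1e^(2t) + c_2e^(-2t)

Coefficient matrix A = [[2, 0], [-8, -2]].
Characteristic polynomial det(A - λI) = λ^2 - 4 = 0.
Eigenvalues λ = 2, -2.
For λ=2: (A-λI) row 2 is [-8, -4], so an eigenvector is (1, -2).
For λ=-2: (A-λI) row 1 is [4, 0], so an eigenvector is (0, 1).
General solution: c_1e^(2t)(1,-2) + c_2e^(-2t)(0,1).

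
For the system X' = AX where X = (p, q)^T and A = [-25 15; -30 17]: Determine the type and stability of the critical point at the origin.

stable spiral

A = [[-25,15],[-30,17]]; det(A-λI) = λ^2 + 8λ + 25.
λ = -4 ± 3i: negative real part.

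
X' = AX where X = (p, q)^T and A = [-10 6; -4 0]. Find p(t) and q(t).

p(t) = c_1e^(-4t) + 3c_2e^(-6t), q(t) = c_1e^(-4t) + 2c_2e^(-6t)

Coefficient matrix A = [[-10, 6], [-4, 0]].
Characteristic polynomial det(A - λI) = λ^2 + 10λ + 24 = 0.
Eigenvalues λ = -4, -6.
For λ=-4: (A-λI) row 1 is [-6, 6], so an eigenvector is (1, 1).
For λ=-6: (A-λI) row 1 is [-4, 6], so an eigenvector is (3, 2).
General solution: c_1e^(-4t)(1,1) + c_2e^(-6t)(3,2).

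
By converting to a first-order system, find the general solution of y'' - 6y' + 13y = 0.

Let x_1 = y, x_2 = y'. Then x_1' = x_2 and x_2' = -13x_1 + 6x_2.
A = [[0,1],[-13,6]]; det(A-λI) = λ^2 - 6λ + 13.
Eigenvalues λ = 3 ± 2i.

y(t) = C_1e^(3t)cos(2t) + C_2e^(3t)sin(2t)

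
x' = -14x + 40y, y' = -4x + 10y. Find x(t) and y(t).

x(t) = C_1e^(-2t)sin(4t) + 3C_1e^(-2t)cos(4t) + 3C_2e^(-2t)sin(4t) - C_2e^(-2t)cos(4t), y(t) = C_1e^(-2t)cos(4t) + C_2e^(-2t)sin(4t)

Coefficient matrix A = [[-14, 40], [-4, 10]].
Characteristic polynomial det(A - λI) = λ^2 + 4λ + 20 = 0.
Eigenvalues λ = -2 ± 4i (complex conjugate pair).
For λ=-2+4i: an eigenvector is (3,1) - i(1,0) = (3 - i, 1).
A real fundamental pair from Re and Im of e^((-2+4i)t)v: X_1 = e^(-2t)(cos(4t)·(3,1) + sin(4t)·(1,0)), X_2 = e^(-2t)(sin(4t)·(3,1) - cos(4t)·(1,0)).
General solution: C_1X_1 + C_2X_2.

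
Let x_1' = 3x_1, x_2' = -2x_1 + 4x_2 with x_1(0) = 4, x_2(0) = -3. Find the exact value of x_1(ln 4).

A = [[3,0],[-2,4]]; eigenvalues λ = 3, 4.
Eigenvectors: (1,2) for λ=3, (0,-1) for λ=4.
From the initial condition, c_1 = 4, c_2 = 11.
x_1(ln 4) = (4)(4^3)(1) + (11)(4^4)(0) = 256.

256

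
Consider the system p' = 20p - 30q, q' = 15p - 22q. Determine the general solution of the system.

p(t) = 3C_1e^(-t)sin(3t) - C_1e^(-t)cos(3t) - C_2e^(-t)sin(3t) - 3C_2e^(-t)cos(3t), q(t) = 2C_1e^(-t)sin(3t) - C_1e^(-t)cos(3t) - C_2e^(-t)sin(3t) - 2C_2e^(-t)cos(3t)

Coefficient matrix A = [[20, -30], [15, -22]].
Characteristic polynomial det(A - λI) = λ^2 + 2λ + 10 = 0.
Eigenvalues λ = -1 ± 3i (complex conjugate pair).
For λ=-1+3i: an eigenvector is (-1,-1) - i(3,2) = (-1 - 3i, -1 - 2i).
A real fundamental pair from Re and Im of e^((-1+3i)t)v: X_1 = e^(-t)(cos(3t)·(-1,-1) + sin(3t)·(3,2)), X_2 = e^(-t)(sin(3t)·(-1,-1) - cos(3t)·(3,2)).
General solution: C_1X_1 + C_2X_2.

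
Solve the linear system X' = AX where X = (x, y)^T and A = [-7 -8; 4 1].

Coefficient matrix A = [[-7, -8], [4, 1]].
Characteristic polynomial det(A - λI) = λ^2 + 6λ + 25 = 0.
Eigenvalues λ = -3 ± 4i (complex conjugate pair).
For λ=-3+4i: an eigenvector is (-1,1) - i(-1,0) = (-1 + i, 1).
A real fundamental pair from Re and Im of e^((-3+4i)t)v: X_1 = e^(-3t)(cos(4t)·(-1,1) + sin(4t)·(-1,0)), X_2 = e^(-3t)(sin(4t)·(-1,1) - cos(4t)·(-1,0)).
General solution: K_1X_1 + K_2X_2.

x(t) = -K_1e^(-3t)sin(4t) - K_1e^(-3t)cos(4t) - K_2e^(-3t)sin(4t) + K_2e^(-3t)cos(4t), y(t) = K_1e^(-3t)cos(4t) + K_2e^(-3t)sin(4t)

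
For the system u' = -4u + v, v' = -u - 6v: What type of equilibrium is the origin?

A = [[-4,1],[-1,-6]]; det(A-λI) = λ^2 + 10λ + 25.
repeated λ = -5 with a single eigenvector.

stable improper node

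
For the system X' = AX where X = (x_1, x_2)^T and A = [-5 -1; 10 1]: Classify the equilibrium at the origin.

A = [[-5,-1],[10,1]]; det(A-λI) = λ^2 + 4λ + 5.
λ = -2 ± i: negative real part.

stable spiral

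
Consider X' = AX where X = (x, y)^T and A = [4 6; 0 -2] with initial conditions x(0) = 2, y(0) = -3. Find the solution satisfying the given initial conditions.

x(t) = -e^(4t) + 3e^(-2t), y(t) = -3e^(-2t)

Coefficient matrix A = [[4, 6], [0, -2]].
Characteristic polynomial det(A - λI) = λ^2 - 2λ - 8 = 0.
Eigenvalues λ = 4, -2.
For λ=4: (A-λI) row 1 is [0, 6], so an eigenvector is (1, 0).
For λ=-2: (A-λI) row 1 is [6, 6], so an eigenvector is (1, -1).
General solution: K_1e^(4t)(1,0) + K_2e^(-2t)(1,-1).
Applying x(0)=2, y(0)=-3 gives K_1=-1, K_2=3.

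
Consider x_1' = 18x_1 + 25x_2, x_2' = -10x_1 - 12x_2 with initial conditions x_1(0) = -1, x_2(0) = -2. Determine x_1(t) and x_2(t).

x_1(t) = -13e^(3t)sin(5t) - e^(3t)cos(5t), x_2(t) = 8e^(3t)sin(5t) - 2e^(3t)cos(5t)

Coefficient matrix A = [[18, 25], [-10, -12]].
Characteristic polynomial det(A - λI) = λ^2 - 6λ + 34 = 0.
Eigenvalues λ = 3 ± 5i (complex conjugate pair).
For λ=3+5i: an eigenvector is (-1,1) - i(2,-1) = (-1 - 2i, 1 + i).
A real fundamental pair from Re and Im of e^((3+5i)t)v: X_1 = e^(3t)(cos(5t)·(-1,1) + sin(5t)·(2,-1)), X_2 = e^(3t)(sin(5t)·(-1,1) - cos(5t)·(2,-1)).
General solution: c_1X_1 + c_2X_2.
Applying x_1(0)=-1, x_2(0)=-2 gives c_1=-5, c_2=3.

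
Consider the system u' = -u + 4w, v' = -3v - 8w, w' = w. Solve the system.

u(t) = 2C_1e^(t) + C_3e^(-t), v(t) = -2C_1e^(t) + C_2e^(-3t), w(t) = C_1e^(t)

Coefficient matrix A = [[-1, 0, 4], [0, -3, -8], [0, 0, 1]].
det(A - λI) = 0 gives eigenvalues λ = 1, -3, -1.
For λ=1: eigenvector (2,-2,1).
For λ=-3: eigenvector (0,1,0).
For λ=-1: eigenvector (1,0,0).
General solution: C_1e^(t)(2,-2,1) + C_2e^(-3t)(0,1,0) + C_3e^(-t)(1,0,0).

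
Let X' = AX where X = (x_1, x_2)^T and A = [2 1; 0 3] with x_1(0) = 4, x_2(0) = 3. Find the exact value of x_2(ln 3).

A = [[2,1],[0,3]]; eigenvalues λ = 2, 3.
Eigenvectors: (1,0) for λ=2, (-1,-1) for λ=3.
From the initial condition, c_1 = 1, c_2 = -3.
x_2(ln 3) = (1)(3^2)(0) + (-3)(3^3)(-1) = 81.

81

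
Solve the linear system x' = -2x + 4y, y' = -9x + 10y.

Coefficient matrix A = [[-2, 4], [-9, 10]].
Characteristic polynomial det(A - λI) = λ^2 - 8λ + 16 = 0.
Single eigenvalue λ = 4 with algebraic multiplicity 2.
Eigenvector v = (-2,-3); generalized eigenvector w with (A-λI)w=v is (1,1).
General solution: e^(4t)[K_1·v + K_2·(t·v + w)].

x(t) = -2K_1e^(4t) - 2K_2te^(4t) + K_2e^(4t), y(t) = -3K_1e^(4t) - 3K_2te^(4t) + K_2e^(4t)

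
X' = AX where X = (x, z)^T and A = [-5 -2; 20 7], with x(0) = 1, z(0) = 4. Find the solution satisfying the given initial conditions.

x(t) = -7e^(t)sin(2t) + e^(t)cos(2t), z(t) = 22e^(t)sin(2t) + 4e^(t)cos(2t)

Coefficient matrix A = [[-5, -2], [20, 7]].
Characteristic polynomial det(A - λI) = λ^2 - 2λ + 5 = 0.
Eigenvalues λ = 1 ± 2i (complex conjugate pair).
For λ=1+2i: an eigenvector is (0,1) - i(-1,3) = (0 + i, 1 - 3i).
A real fundamental pair from Re and Im of e^((1+2i)t)v: X_1 = e^(t)(cos(2t)·(0,1) + sin(2t)·(-1,3)), X_2 = e^(t)(sin(2t)·(0,1) - cos(2t)·(-1,3)).
General solution: K_1X_1 + K_2X_2.
Applying x(0)=1, z(0)=4 gives K_1=7, K_2=1.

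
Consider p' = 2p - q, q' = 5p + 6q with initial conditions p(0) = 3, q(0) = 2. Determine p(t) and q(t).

p(t) = -8e^(4t)sin(t) + 3e^(4t)cos(t), q(t) = 19e^(4t)sin(t) + 2e^(4t)cos(t)

Coefficient matrix A = [[2, -1], [5, 6]].
Characteristic polynomial det(A - λI) = λ^2 - 8λ + 17 = 0.
Eigenvalues λ = 4 ± i (complex conjugate pair).
For λ=4+i: an eigenvector is (1,-2) - i(0,1) = (1, -2 - i).
A real fundamental pair from Re and Im of e^((4+i)t)v: X_1 = e^(4t)(cos(t)·(1,-2) + sin(t)·(0,1)), X_2 = e^(4t)(sin(t)·(1,-2) - cos(t)·(0,1)).
General solution: K_1X_1 + K_2X_2.
Applying p(0)=3, q(0)=2 gives K_1=3, K_2=-8.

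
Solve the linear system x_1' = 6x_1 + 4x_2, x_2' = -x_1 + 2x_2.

Coefficient matrix A = [[6, 4], [-1, 2]].
Characteristic polynomial det(A - λI) = λ^2 - 8λ + 16 = 0.
Single eigenvalue λ = 4 with algebraic multiplicity 2.
Eigenvector v = (-2,1); generalized eigenvector w with (A-λI)w=v is (3,-2).
General solution: e^(4t)[K_1·v + K_2·(t·v + w)].

x_1(t) = -2K_1e^(4t) - 2K_2te^(4t) + 3K_2e^(4t), x_2(t) = K_1e^(4t) + K_2te^(4t) - 2K_2e^(4t)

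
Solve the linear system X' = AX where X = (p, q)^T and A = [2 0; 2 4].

Coefficient matrix A = [[2, 0], [2, 4]].
Characteristic polynomial det(A - λI) = λ^2 - 6λ + 8 = 0.
Eigenvalues λ = 4, 2.
For λ=4: (A-λI) row 1 is [-2, 0], so an eigenvector is (0, 1).
For λ=2: (A-λI) row 2 is [2, 2], so an eigenvector is (1, -1).
General solution: C_1e^(4t)(0,1) + C_2e^(2t)(1,-1).

p(t) = C_2e^(2t), q(t) = C_1e^(4t) - C_2e^(2t)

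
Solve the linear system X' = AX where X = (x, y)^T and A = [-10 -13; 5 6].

Coefficient matrix A = [[-10, -13], [5, 6]].
Characteristic polynomial det(A - λI) = λ^2 + 4λ + 5 = 0.
Eigenvalues λ = -2 ± i (complex conjugate pair).
For λ=-2+i: an eigenvector is (2,-1) - i(-3,2) = (2 + 3i, -1 - 2i).
A real fundamental pair from Re and Im of e^((-2+i)t)v: X_1 = e^(-2t)(cos(t)·(2,-1) + sin(t)·(-3,2)), X_2 = e^(-2t)(sin(t)·(2,-1) - cos(t)·(-3,2)).
General solution: c_1X_1 + c_2X_2.

x(t) = -3c_1e^(-2t)sin(t) + 2c_1e^(-2t)cos(t) + 2c_2e^(-2t)sin(t) + 3c_2e^(-2t)cos(t), y(t) = 2c_1e^(-2t)sin(t) - c_1e^(-2t)cos(t) - c_2e^(-2t)sin(t) - 2c_2e^(-2t)cos(t)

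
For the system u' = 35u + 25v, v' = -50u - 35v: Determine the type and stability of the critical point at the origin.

center

A = [[35,25],[-50,-35]]; det(A-λI) = λ^2 + 25.
λ = 0 ± 5i: zero real part.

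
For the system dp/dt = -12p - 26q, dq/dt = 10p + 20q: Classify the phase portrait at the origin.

A = [[-12,-26],[10,20]]; det(A-λI) = λ^2 - 8λ + 20.
λ = 4 ± 2i: positive real part.

unstable spiral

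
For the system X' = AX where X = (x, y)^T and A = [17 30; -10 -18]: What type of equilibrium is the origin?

A = [[17,30],[-10,-18]]; det(A-λI) = λ^2 + λ - 6.
λ = -3, 2: opposite signs.

saddle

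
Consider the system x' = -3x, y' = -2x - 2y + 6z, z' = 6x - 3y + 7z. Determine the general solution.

Coefficient matrix A = [[-3, 0, 0], [-2, -2, 6], [6, -3, 7]].
det(A - λI) = 0 gives eigenvalues λ = 1, 4, -3.
For λ=1: eigenvector (0,2,1).
For λ=4: eigenvector (0,-1,-1).
For λ=-3: eigenvector (1,2,0).
General solution: c_1e^(t)(0,2,1) + c_2e^(4t)(0,-1,-1) + c_3e^(-3t)(1,2,0).

x(t) = c_3e^(-3t), y(t) = 2c_1e^(t) - c_2e^(4t) + 2c_3e^(-3t), z(t) = c_1e^(t) - c_2e^(4t)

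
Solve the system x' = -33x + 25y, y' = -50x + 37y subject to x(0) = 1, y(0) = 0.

Coefficient matrix A = [[-33, 25], [-50, 37]].
Characteristic polynomial det(A - λI) = λ^2 - 4λ + 29 = 0.
Eigenvalues λ = 2 ± 5i (complex conjugate pair).
For λ=2+5i: an eigenvector is (1,1) - i(-2,-3) = (1 + 2i, 1 + 3i).
A real fundamental pair from Re and Im of e^((2+5i)t)v: X_1 = e^(2t)(cos(5t)·(1,1) + sin(5t)·(-2,-3)), X_2 = e^(2t)(sin(5t)·(1,1) - cos(5t)·(-2,-3)).
General solution: C_1X_1 + C_2X_2.
Applying x(0)=1, y(0)=0 gives C_1=3, C_2=-1.

x(t) = -7e^(2t)sin(5t) + e^(2t)cos(5t), y(t) = -10e^(2t)sin(5t)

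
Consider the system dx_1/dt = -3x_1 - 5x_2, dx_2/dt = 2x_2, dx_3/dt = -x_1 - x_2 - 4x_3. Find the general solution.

Coefficient matrix A = [[-3, -5, 0], [0, 2, 0], [-1, -1, -4]].
det(A - λI) = 0 gives eigenvalues λ = -3, 2, -4.
For λ=-3: eigenvector (-1,0,1).
For λ=2: eigenvector (1,-1,0).
For λ=-4: eigenvector (0,0,1).
General solution: c_1e^(-3t)(-1,0,1) + c_2e^(2t)(1,-1,0) + c_3e^(-4t)(0,0,1).

x_1(t) = -c_1e^(-3t) + c_2e^(2t), x_2(t) = -c_2e^(2t), x_3(t) = c_1e^(-3t) + c_3e^(-4t)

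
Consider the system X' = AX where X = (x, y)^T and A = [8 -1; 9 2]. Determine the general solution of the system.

Coefficient matrix A = [[8, -1], [9, 2]].
Characteristic polynomial det(A - λI) = λ^2 - 10λ + 25 = 0.
Single eigenvalue λ = 5 with algebraic multiplicity 2.
Eigenvector v = (-1,-3); generalized eigenvector w with (A-λI)w=v is (-1,-2).
General solution: e^(5t)[K_1·v + K_2·(t·v + w)].

x(t) = -K_1e^(5t) - K_2te^(5t) - K_2e^(5t), y(t) = -3K_1e^(5t) - 3K_2te^(5t) - 2K_2e^(5t)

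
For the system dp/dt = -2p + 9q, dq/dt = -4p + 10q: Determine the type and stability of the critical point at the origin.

unstable improper node

A = [[-2,9],[-4,10]]; det(A-λI) = λ^2 - 8λ + 16.
repeated λ = 4 with a single eigenvector.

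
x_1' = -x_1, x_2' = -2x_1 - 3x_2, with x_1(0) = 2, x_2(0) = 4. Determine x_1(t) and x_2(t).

x_1(t) = 2e^(-t), x_2(t) = -2e^(-t) + 6e^(-3t)

Coefficient matrix A = [[-1, 0], [-2, -3]].
Characteristic polynomial det(A - λI) = λ^2 + 4λ + 3 = 0.
Eigenvalues λ = -3, -1.
For λ=-3: (A-λI) row 1 is [2, 0], so an eigenvector is (0, -1).
For λ=-1: (A-λI) row 2 is [-2, -2], so an eigenvector is (-1, 1).
General solution: C_1e^(-3t)(0,-1) + C_2e^(-t)(-1,1).
Applying x_1(0)=2, x_2(0)=4 gives C_1=-6, C_2=-2.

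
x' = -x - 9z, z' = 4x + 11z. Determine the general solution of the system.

Coefficient matrix A = [[-1, -9], [4, 11]].
Characteristic polynomial det(A - λI) = λ^2 - 10λ + 25 = 0.
Single eigenvalue λ = 5 with algebraic multiplicity 2.
Eigenvector v = (-3,2); generalized eigenvector w with (A-λI)w=v is (2,-1).
General solution: e^(5t)[c_1·v + c_2·(t·v + w)].

x(t) = -3c_1e^(5t) - 3c_2te^(5t) + 2c_2e^(5t), z(t) = 2c_1e^(5t) + 2c_2te^(5t) - c_2e^(5t)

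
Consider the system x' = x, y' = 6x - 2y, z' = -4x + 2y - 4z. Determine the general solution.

Coefficient matrix A = [[1, 0, 0], [6, -2, 0], [-4, 2, -4]].
det(A - λI) = 0 gives eigenvalues λ = -2, -4, 1.
For λ=-2: eigenvector (0,1,1).
For λ=-4: eigenvector (0,0,-1).
For λ=1: eigenvector (1,2,0).
General solution: K_1e^(-2t)(0,1,1) + K_2e^(-4t)(0,0,-1) + K_3e^(t)(1,2,0).

x(t) = K_3e^(t), y(t) = K_1e^(-2t) + 2K_3e^(t), z(t) = K_1e^(-2t) - K_2e^(-4t)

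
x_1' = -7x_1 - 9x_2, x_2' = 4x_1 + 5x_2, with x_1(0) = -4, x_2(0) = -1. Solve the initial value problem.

x_1(t) = 33te^(-t) - 4e^(-t), x_2(t) = -22te^(-t) - e^(-t)

Coefficient matrix A = [[-7, -9], [4, 5]].
Characteristic polynomial det(A - λI) = λ^2 + 2λ + 1 = 0.
Single eigenvalue λ = -1 with algebraic multiplicity 2.
Eigenvector v = (3,-2); generalized eigenvector w with (A-λI)w=v is (-2,1).
General solution: e^(-t)[K_1·v + K_2·(t·v + w)].
Applying x_1(0)=-4, x_2(0)=-1 gives K_1=6, K_2=11.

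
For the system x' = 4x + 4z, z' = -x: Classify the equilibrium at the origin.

A = [[4,4],[-1,0]]; det(A-λI) = λ^2 - 4λ + 4.
repeated λ = 2 with a single eigenvector.

unstable improper node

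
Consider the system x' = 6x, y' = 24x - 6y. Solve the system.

Coefficient matrix A = [[6, 0], [24, -6]].
Characteristic polynomial det(A - λI) = λ^2 - 36 = 0.
Eigenvalues λ = -6, 6.
For λ=-6: (A-λI) row 1 is [12, 0], so an eigenvector is (0, 1).
For λ=6: (A-λI) row 2 is [24, -12], so an eigenvector is (-1, -2).
General solution: c_1e^(-6t)(0,1) + c_2e^(6t)(-1,-2).

x(t) = -c_2e^(6t), y(t) = c_1e^(-6t) - 2c_2e^(6t)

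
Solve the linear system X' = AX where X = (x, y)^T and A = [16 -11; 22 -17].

x(t) = -c_1e^(-6t) + c_2e^(5t), y(t) = -2c_1e^(-6t) + c_2e^(5t)

Coefficient matrix A = [[16, -11], [22, -17]].
Characteristic polynomial det(A - λI) = λ^2 + λ - 30 = 0.
Eigenvalues λ = -6, 5.
For λ=-6: (A-λI) row 1 is [22, -11], so an eigenvector is (-1, -2).
For λ=5: (A-λI) row 1 is [11, -11], so an eigenvector is (1, 1).
General solution: c_1e^(-6t)(-1,-2) + c_2e^(5t)(1,1).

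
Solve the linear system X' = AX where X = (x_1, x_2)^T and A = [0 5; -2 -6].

x_1(t) = 2c_1e^(-3t)sin(t) - c_1e^(-3t)cos(t) - c_2e^(-3t)sin(t) - 2c_2e^(-3t)cos(t), x_2(t) = -c_1e^(-3t)sin(t) + c_1e^(-3t)cos(t) + c_2e^(-3t)sin(t) + c_2e^(-3t)cos(t)

Coefficient matrix A = [[0, 5], [-2, -6]].
Characteristic polynomial det(A - λI) = λ^2 + 6λ + 10 = 0.
Eigenvalues λ = -3 ± i (complex conjugate pair).
For λ=-3+i: an eigenvector is (-1,1) - i(2,-1) = (-1 - 2i, 1 + i).
A real fundamental pair from Re and Im of e^((-3+i)t)v: X_1 = e^(-3t)(cos(t)·(-1,1) + sin(t)·(2,-1)), X_2 = e^(-3t)(sin(t)·(-1,1) - cos(t)·(2,-1)).
General solution: c_1X_1 + c_2X_2.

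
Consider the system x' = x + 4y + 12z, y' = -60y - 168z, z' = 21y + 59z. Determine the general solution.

x(t) = 2c_1e^(3t) + c_3e^(t), y(t) = -8c_1e^(3t) + 3c_2e^(-4t), z(t) = 3c_1e^(3t) - c_2e^(-4t)

Coefficient matrix A = [[1, 4, 12], [0, -60, -168], [0, 21, 59]].
det(A - λI) = 0 gives eigenvalues λ = 3, -4, 1.
For λ=3: eigenvector (2,-8,3).
For λ=-4: eigenvector (0,3,-1).
For λ=1: eigenvector (1,0,0).
General solution: c_1e^(3t)(2,-8,3) + c_2e^(-4t)(0,3,-1) + c_3e^(t)(1,0,0).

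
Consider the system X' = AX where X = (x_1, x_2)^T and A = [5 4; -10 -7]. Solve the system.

x_1(t) = -C_1e^(-t)sin(2t) + C_1e^(-t)cos(2t) + C_2e^(-t)sin(2t) + C_2e^(-t)cos(2t), x_2(t) = C_1e^(-t)sin(2t) - 2C_1e^(-t)cos(2t) - 2C_2e^(-t)sin(2t) - C_2e^(-t)cos(2t)

Coefficient matrix A = [[5, 4], [-10, -7]].
Characteristic polynomial det(A - λI) = λ^2 + 2λ + 5 = 0.
Eigenvalues λ = -1 ± 2i (complex conjugate pair).
For λ=-1+2i: an eigenvector is (1,-2) - i(-1,1) = (1 + i, -2 - i).
A real fundamental pair from Re and Im of e^((-1+2i)t)v: X_1 = e^(-t)(cos(2t)·(1,-2) + sin(2t)·(-1,1)), X_2 = e^(-t)(sin(2t)·(1,-2) - cos(2t)·(-1,1)).
General solution: C_1X_1 + C_2X_2.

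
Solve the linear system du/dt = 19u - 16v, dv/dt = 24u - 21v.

u(t) = -2C_1e^(-5t) - C_2e^(3t), v(t) = -3C_1e^(-5t) - C_2e^(3t)

Coefficient matrix A = [[19, -16], [24, -21]].
Characteristic polynomial det(A - λI) = λ^2 + 2λ - 15 = 0.
Eigenvalues λ = -5, 3.
For λ=-5: (A-λI) row 1 is [24, -16], so an eigenvector is (-2, -3).
For λ=3: (A-λI) row 1 is [16, -16], so an eigenvector is (-1, -1).
General solution: C_1e^(-5t)(-2,-3) + C_2e^(3t)(-1,-1).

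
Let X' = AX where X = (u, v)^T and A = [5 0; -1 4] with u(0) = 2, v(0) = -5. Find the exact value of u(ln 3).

486

A = [[5,0],[-1,4]]; eigenvalues λ = 5, 4.
Eigenvectors: (1,-1) for λ=5, (0,1) for λ=4.
From the initial condition, c_1 = 2, c_2 = -3.
u(ln 3) = (2)(3^5)(1) + (-3)(3^4)(0) = 486.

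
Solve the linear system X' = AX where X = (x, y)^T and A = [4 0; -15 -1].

Coefficient matrix A = [[4, 0], [-15, -1]].
Characteristic polynomial det(A - λI) = λ^2 - 3λ - 4 = 0.
Eigenvalues λ = -1, 4.
For λ=-1: (A-λI) row 1 is [5, 0], so an eigenvector is (0, -1).
For λ=4: (A-λI) row 2 is [-15, -5], so an eigenvector is (-1, 3).
General solution: K_1e^(-t)(0,-1) + K_2e^(4t)(-1,3).

x(t) = -K_2e^(4t), y(t) = -K_1e^(-t) + 3K_2e^(4t)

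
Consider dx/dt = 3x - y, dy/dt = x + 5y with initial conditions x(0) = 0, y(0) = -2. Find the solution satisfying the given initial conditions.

x(t) = 2te^(4t), y(t) = -2te^(4t) - 2e^(4t)

Coefficient matrix A = [[3, -1], [1, 5]].
Characteristic polynomial det(A - λI) = λ^2 - 8λ + 16 = 0.
Single eigenvalue λ = 4 with algebraic multiplicity 2.
Eigenvector v = (1,-1); generalized eigenvector w with (A-λI)w=v is (1,-2).
General solution: e^(4t)[c_1·v + c_2·(t·v + w)].
Applying x(0)=0, y(0)=-2 gives c_1=-2, c_2=2.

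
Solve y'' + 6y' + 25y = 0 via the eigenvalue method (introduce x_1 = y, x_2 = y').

Let x_1 = y, x_2 = y'. Then x_1' = x_2 and x_2' = -25x_1 - 6x_2.
A = [[0,1],[-25,-6]]; det(A-λI) = λ^2 + 6λ + 25.
Eigenvalues λ = -3 ± 4i.

y(t) = c_1e^(-3t)cos(4t) + c_2e^(-3t)sin(4t)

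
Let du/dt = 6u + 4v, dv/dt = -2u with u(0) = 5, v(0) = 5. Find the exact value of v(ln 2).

-100

A = [[6,4],[-2,0]]; eigenvalues λ = 4, 2.
Eigenvectors: (-2,1) for λ=4, (-1,1) for λ=2.
From the initial condition, c_1 = -10, c_2 = 15.
v(ln 2) = (-10)(2^4)(1) + (15)(2^2)(1) = -100.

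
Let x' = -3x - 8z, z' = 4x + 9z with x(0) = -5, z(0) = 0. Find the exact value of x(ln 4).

A = [[-3,-8],[4,9]]; eigenvalues λ = 5, 1.
Eigenvectors: (1,-1) for λ=5, (2,-1) for λ=1.
From the initial condition, c_1 = 5, c_2 = -5.
x(ln 4) = (5)(4^5)(1) + (-5)(4^1)(2) = 5080.

5080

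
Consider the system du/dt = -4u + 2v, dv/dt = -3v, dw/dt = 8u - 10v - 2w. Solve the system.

Coefficient matrix A = [[-4, 2, 0], [0, -3, 0], [8, -10, -2]].
det(A - λI) = 0 gives eigenvalues λ = -4, -3, -2.
For λ=-4: eigenvector (1,0,-4).
For λ=-3: eigenvector (2,1,-6).
For λ=-2: eigenvector (0,0,1).
General solution: c_1e^(-4t)(1,0,-4) + c_2e^(-3t)(2,1,-6) + c_3e^(-2t)(0,0,1).

u(t) = c_1e^(-4t) + 2c_2e^(-3t), v(t) = c_2e^(-3t), w(t) = -4c_1e^(-4t) - 6c_2e^(-3t) + c_3e^(-2t)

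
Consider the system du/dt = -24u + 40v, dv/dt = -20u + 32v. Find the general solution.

Coefficient matrix A = [[-24, 40], [-20, 32]].
Characteristic polynomial det(A - λI) = λ^2 - 8λ + 32 = 0.
Eigenvalues λ = 4 ± 4i (complex conjugate pair).
For λ=4+4i: an eigenvector is (3,2) - i(-1,-1) = (3 + i, 2 + i).
A real fundamental pair from Re and Im of e^((4+4i)t)v: X_1 = e^(4t)(cos(4t)·(3,2) + sin(4t)·(-1,-1)), X_2 = e^(4t)(sin(4t)·(3,2) - cos(4t)·(-1,-1)).
General solution: K_1X_1 + K_2X_2.

u(t) = -K_1e^(4t)sin(4t) + 3K_1e^(4t)cos(4t) + 3K_2e^(4t)sin(4t) + K_2e^(4t)cos(4t), v(t) = -K_1e^(4t)sin(4t) + 2K_1e^(4t)cos(4t) + 2K_2e^(4t)sin(4t) + K_2e^(4t)cos(4t)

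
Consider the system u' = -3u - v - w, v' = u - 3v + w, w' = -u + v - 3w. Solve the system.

Coefficient matrix A = [[-3, -1, -1], [1, -3, 1], [-1, 1, -3]].
det(A - λI) = 0 gives eigenvalues λ = -2, -3, -4.
For λ=-2: eigenvector (1,0,-1).
For λ=-3: eigenvector (1,1,-1).
For λ=-4: eigenvector (0,-1,1).
General solution: K_1e^(-2t)(1,0,-1) + K_2e^(-3t)(1,1,-1) + K_3e^(-4t)(0,-1,1).

u(t) = K_1e^(-2t) + K_2e^(-3t), v(t) = K_2e^(-3t) - K_3e^(-4t), w(t) = -K_1e^(-2t) - K_2e^(-3t) + K_3e^(-4t)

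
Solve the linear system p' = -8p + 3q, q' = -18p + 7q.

Coefficient matrix A = [[-8, 3], [-18, 7]].
Characteristic polynomial det(A - λI) = λ^2 + λ - 2 = 0.
Eigenvalues λ = 1, -2.
For λ=1: (A-λI) row 1 is [-9, 3], so an eigenvector is (1, 3).
For λ=-2: (A-λI) row 1 is [-6, 3], so an eigenvector is (1, 2).
General solution: C_1e^(t)(1,3) + C_2e^(-2t)(1,2).

p(t) = C_1e^(t) + C_2e^(-2t), q(t) = 3C_1e^(t) + 2C_2e^(-2t)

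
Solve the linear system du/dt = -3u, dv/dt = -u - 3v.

Coefficient matrix A = [[-3, 0], [-1, -3]].
Characteristic polynomial det(A - λI) = λ^2 + 6λ + 9 = 0.
Single eigenvalue λ = -3 with algebraic multiplicity 2.
Eigenvector v = (0,1); generalized eigenvector w with (A-λI)w=v is (-1,-2).
General solution: e^(-3t)[c_1·v + c_2·(t·v + w)].

u(t) = -c_2e^(-3t), v(t) = c_1e^(-3t) + c_2te^(-3t) - 2c_2e^(-3t)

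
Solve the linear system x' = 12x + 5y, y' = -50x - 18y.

Coefficient matrix A = [[12, 5], [-50, -18]].
Characteristic polynomial det(A - λI) = λ^2 + 6λ + 34 = 0.
Eigenvalues λ = -3 ± 5i (complex conjugate pair).
For λ=-3+5i: an eigenvector is (-1,3) - i(0,1) = (-1, 3 - i).
A real fundamental pair from Re and Im of e^((-3+5i)t)v: X_1 = e^(-3t)(cos(5t)·(-1,3) + sin(5t)·(0,1)), X_2 = e^(-3t)(sin(5t)·(-1,3) - cos(5t)·(0,1)).
General solution: K_1X_1 + K_2X_2.

x(t) = -K_1e^(-3t)cos(5t) - K_2e^(-3t)sin(5t), y(t) = K_1e^(-3t)sin(5t) + 3K_1e^(-3t)cos(5t) + 3K_2e^(-3t)sin(5t) - K_2e^(-3t)cos(5t)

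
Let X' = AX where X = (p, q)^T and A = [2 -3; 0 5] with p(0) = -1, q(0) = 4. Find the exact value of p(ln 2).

A = [[2,-3],[0,5]]; eigenvalues λ = 5, 2.
Eigenvectors: (1,-1) for λ=5, (-1,0) for λ=2.
From the initial condition, c_1 = -4, c_2 = -3.
p(ln 2) = (-4)(2^5)(1) + (-3)(2^2)(-1) = -116.

-116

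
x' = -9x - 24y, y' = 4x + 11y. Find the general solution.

x(t) = 2c_1e^(3t) + 3c_2e^(-t), y(t) = -c_1e^(3t) - c_2e^(-t)

Coefficient matrix A = [[-9, -24], [4, 11]].
Characteristic polynomial det(A - λI) = λ^2 - 2λ - 3 = 0.
Eigenvalues λ = 3, -1.
For λ=3: (A-λI) row 1 is [-12, -24], so an eigenvector is (2, -1).
For λ=-1: (A-λI) row 1 is [-8, -24], so an eigenvector is (3, -1).
General solution: c_1e^(3t)(2,-1) + c_2e^(-t)(3,-1).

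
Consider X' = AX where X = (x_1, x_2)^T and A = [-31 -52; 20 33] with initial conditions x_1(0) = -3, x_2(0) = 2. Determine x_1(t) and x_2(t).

Coefficient matrix A = [[-31, -52], [20, 33]].
Characteristic polynomial det(A - λI) = λ^2 - 2λ + 17 = 0.
Eigenvalues λ = 1 ± 4i (complex conjugate pair).
For λ=1+4i: an eigenvector is (-3,2) - i(-2,1) = (-3 + 2i, 2 - i).
A real fundamental pair from Re and Im of e^((1+4i)t)v: X_1 = e^(t)(cos(4t)·(-3,2) + sin(4t)·(-2,1)), X_2 = e^(t)(sin(4t)·(-3,2) - cos(4t)·(-2,1)).
General solution: c_1X_1 + c_2X_2.
Applying x_1(0)=-3, x_2(0)=2 gives c_1=1, c_2=0.

x_1(t) = -2e^(t)sin(4t) - 3e^(t)cos(4t), x_2(t) = e^(t)sin(4t) + 2e^(t)cos(4t)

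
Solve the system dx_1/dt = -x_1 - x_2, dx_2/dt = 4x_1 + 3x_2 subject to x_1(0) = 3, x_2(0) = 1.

x_1(t) = -7te^(t) + 3e^(t), x_2(t) = 14te^(t) + e^(t)

Coefficient matrix A = [[-1, -1], [4, 3]].
Characteristic polynomial det(A - λI) = λ^2 - 2λ + 1 = 0.
Single eigenvalue λ = 1 with algebraic multiplicity 2.
Eigenvector v = (-1,2); generalized eigenvector w with (A-λI)w=v is (0,1).
General solution: e^(t)[C_1·v + C_2·(t·v + w)].
Applying x_1(0)=3, x_2(0)=1 gives C_1=-3, C_2=7.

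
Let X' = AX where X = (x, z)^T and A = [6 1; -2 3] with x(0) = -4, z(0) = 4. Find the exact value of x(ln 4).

A = [[6,1],[-2,3]]; eigenvalues λ = 4, 5.
Eigenvectors: (1,-2) for λ=4, (-1,1) for λ=5.
From the initial condition, c_1 = 0, c_2 = 4.
x(ln 4) = (0)(4^4)(1) + (4)(4^5)(-1) = -4096.

-4096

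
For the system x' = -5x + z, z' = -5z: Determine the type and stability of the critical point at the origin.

stable improper node

A = [[-5,1],[0,-5]]; det(A-λI) = λ^2 + 10λ + 25.
repeated λ = -5 with a single eigenvector.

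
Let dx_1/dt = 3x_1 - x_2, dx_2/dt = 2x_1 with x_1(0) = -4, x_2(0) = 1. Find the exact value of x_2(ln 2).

A = [[3,-1],[2,0]]; eigenvalues λ = 1, 2.
Eigenvectors: (-1,-2) for λ=1, (1,1) for λ=2.
From the initial condition, c_1 = -5, c_2 = -9.
x_2(ln 2) = (-5)(2^1)(-2) + (-9)(2^2)(1) = -16.

-16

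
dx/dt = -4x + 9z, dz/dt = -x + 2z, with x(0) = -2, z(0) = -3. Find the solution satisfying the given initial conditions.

Coefficient matrix A = [[-4, 9], [-1, 2]].
Characteristic polynomial det(A - λI) = λ^2 + 2λ + 1 = 0.
Single eigenvalue λ = -1 with algebraic multiplicity 2.
Eigenvector v = (-3,-1); generalized eigenvector w with (A-λI)w=v is (1,0).
General solution: e^(-t)[c_1·v + c_2·(t·v + w)].
Applying x(0)=-2, z(0)=-3 gives c_1=3, c_2=7.

x(t) = -21te^(-t) - 2e^(-t), z(t) = -7te^(-t) - 3e^(-t)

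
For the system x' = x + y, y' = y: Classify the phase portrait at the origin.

A = [[1,1],[0,1]]; det(A-λI) = λ^2 - 2λ + 1.
repeated λ = 1 with a single eigenvector.

unstable improper node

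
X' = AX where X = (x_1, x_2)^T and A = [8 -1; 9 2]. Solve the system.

x_1(t) = C_1e^(5t) + C_2te^(5t), x_2(t) = 3C_1e^(5t) + 3C_2te^(5t) - C_2e^(5t)

Coefficient matrix A = [[8, -1], [9, 2]].
Characteristic polynomial det(A - λI) = λ^2 - 10λ + 25 = 0.
Single eigenvalue λ = 5 with algebraic multiplicity 2.
Eigenvector v = (1,3); generalized eigenvector w with (A-λI)w=v is (0,-1).
General solution: e^(5t)[C_1·v + C_2·(t·v + w)].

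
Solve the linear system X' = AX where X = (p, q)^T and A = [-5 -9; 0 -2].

p(t) = -C_1e^(-5t) + 3C_2e^(-2t), q(t) = -C_2e^(-2t)

Coefficient matrix A = [[-5, -9], [0, -2]].
Characteristic polynomial det(A - λI) = λ^2 + 7λ + 10 = 0.
Eigenvalues λ = -5, -2.
For λ=-5: (A-λI) row 1 is [0, -9], so an eigenvector is (-1, 0).
For λ=-2: (A-λI) row 1 is [-3, -9], so an eigenvector is (3, -1).
General solution: C_1e^(-5t)(-1,0) + C_2e^(-2t)(3,-1).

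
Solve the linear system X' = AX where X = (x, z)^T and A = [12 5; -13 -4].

x(t) = -2K_1e^(4t)sin(t) + K_1e^(4t)cos(t) + K_2e^(4t)sin(t) + 2K_2e^(4t)cos(t), z(t) = 3K_1e^(4t)sin(t) - 2K_1e^(4t)cos(t) - 2K_2e^(4t)sin(t) - 3K_2e^(4t)cos(t)

Coefficient matrix A = [[12, 5], [-13, -4]].
Characteristic polynomial det(A - λI) = λ^2 - 8λ + 17 = 0.
Eigenvalues λ = 4 ± i (complex conjugate pair).
For λ=4+i: an eigenvector is (1,-2) - i(-2,3) = (1 + 2i, -2 - 3i).
A real fundamental pair from Re and Im of e^((4+i)t)v: X_1 = e^(4t)(cos(t)·(1,-2) + sin(t)·(-2,3)), X_2 = e^(4t)(sin(t)·(1,-2) - cos(t)·(-2,3)).
General solution: K_1X_1 + K_2X_2.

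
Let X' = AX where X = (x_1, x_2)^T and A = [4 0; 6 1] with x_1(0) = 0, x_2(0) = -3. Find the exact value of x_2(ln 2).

-6

A = [[4,0],[6,1]]; eigenvalues λ = 4, 1.
Eigenvectors: (-1,-2) for λ=4, (0,-1) for λ=1.
From the initial condition, c_1 = 0, c_2 = 3.
x_2(ln 2) = (0)(2^4)(-2) + (3)(2^1)(-1) = -6.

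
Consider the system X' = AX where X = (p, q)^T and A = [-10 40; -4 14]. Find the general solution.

p(t) = 3C_1e^(2t)sin(4t) - C_1e^(2t)cos(4t) - C_2e^(2t)sin(4t) - 3C_2e^(2t)cos(4t), q(t) = C_1e^(2t)sin(4t) - C_2e^(2t)cos(4t)

Coefficient matrix A = [[-10, 40], [-4, 14]].
Characteristic polynomial det(A - λI) = λ^2 - 4λ + 20 = 0.
Eigenvalues λ = 2 ± 4i (complex conjugate pair).
For λ=2+4i: an eigenvector is (-1,0) - i(3,1) = (-1 - 3i, 0 - i).
A real fundamental pair from Re and Im of e^((2+4i)t)v: X_1 = e^(2t)(cos(4t)·(-1,0) + sin(4t)·(3,1)), X_2 = e^(2t)(sin(4t)·(-1,0) - cos(4t)·(3,1)).
General solution: C_1X_1 + C_2X_2.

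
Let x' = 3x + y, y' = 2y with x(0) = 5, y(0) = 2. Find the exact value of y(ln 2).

8

A = [[3,1],[0,2]]; eigenvalues λ = 2, 3.
Eigenvectors: (-1,1) for λ=2, (1,0) for λ=3.
From the initial condition, c_1 = 2, c_2 = 7.
y(ln 2) = (2)(2^2)(1) + (7)(2^3)(0) = 8.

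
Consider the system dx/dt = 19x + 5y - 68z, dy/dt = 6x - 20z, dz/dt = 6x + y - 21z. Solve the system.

Coefficient matrix A = [[19, 5, -68], [6, 0, -20], [6, 1, -21]].
det(A - λI) = 0 gives eigenvalues λ = 1, -1, -2.
For λ=1: eigenvector (7,2,2).
For λ=-1: eigenvector (16,4,5).
For λ=-2: eigenvector (3,1,1).
General solution: C_1e^(t)(7,2,2) + C_2e^(-t)(16,4,5) + C_3e^(-2t)(3,1,1).

x(t) = 7C_1e^(t) + 16C_2e^(-t) + 3C_3e^(-2t), y(t) = 2C_1e^(t) + 4C_2e^(-t) + C_3e^(-2t), z(t) = 2C_1e^(t) + 5C_2e^(-t) + C_3e^(-2t)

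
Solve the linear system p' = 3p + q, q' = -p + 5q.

p(t) = c_1e^(4t) + c_2te^(4t) - c_2e^(4t), q(t) = c_1e^(4t) + c_2te^(4t)

Coefficient matrix A = [[3, 1], [-1, 5]].
Characteristic polynomial det(A - λI) = λ^2 - 8λ + 16 = 0.
Single eigenvalue λ = 4 with algebraic multiplicity 2.
Eigenvector v = (1,1); generalized eigenvector w with (A-λI)w=v is (-1,0).
General solution: e^(4t)[c_1·v + c_2·(t·v + w)].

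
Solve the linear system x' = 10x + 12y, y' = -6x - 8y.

Coefficient matrix A = [[10, 12], [-6, -8]].
Characteristic polynomial det(A - λI) = λ^2 - 2λ - 8 = 0.
Eigenvalues λ = -2, 4.
For λ=-2: (A-λI) row 1 is [12, 12], so an eigenvector is (-1, 1).
For λ=4: (A-λI) row 1 is [6, 12], so an eigenvector is (2, -1).
General solution: C_1e^(-2t)(-1,1) + C_2e^(4t)(2,-1).

x(t) = -C_1e^(-2t) + 2C_2e^(4t), y(t) = C_1e^(-2t) - C_2e^(4t)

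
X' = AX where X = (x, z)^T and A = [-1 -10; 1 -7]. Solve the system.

Coefficient matrix A = [[-1, -10], [1, -7]].
Characteristic polynomial det(A - λI) = λ^2 + 8λ + 17 = 0.
Eigenvalues λ = -4 ± i (complex conjugate pair).
For λ=-4+i: an eigenvector is (3,1) - i(-1,0) = (3 + i, 1).
A real fundamental pair from Re and Im of e^((-4+i)t)v: X_1 = e^(-4t)(cos(t)·(3,1) + sin(t)·(-1,0)), X_2 = e^(-4t)(sin(t)·(3,1) - cos(t)·(-1,0)).
General solution: K_1X_1 + K_2X_2.

x(t) = -K_1e^(-4t)sin(t) + 3K_1e^(-4t)cos(t) + 3K_2e^(-4t)sin(t) + K_2e^(-4t)cos(t), z(t) = K_1e^(-4t)cos(t) + K_2e^(-4t)sin(t)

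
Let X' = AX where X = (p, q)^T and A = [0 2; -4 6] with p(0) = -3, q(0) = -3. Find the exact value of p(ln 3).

-27

A = [[0,2],[-4,6]]; eigenvalues λ = 4, 2.
Eigenvectors: (-1,-2) for λ=4, (-1,-1) for λ=2.
From the initial condition, c_1 = 0, c_2 = 3.
p(ln 3) = (0)(3^4)(-1) + (3)(3^2)(-1) = -27.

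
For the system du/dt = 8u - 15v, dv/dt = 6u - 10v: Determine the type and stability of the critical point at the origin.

stable spiral

A = [[8,-15],[6,-10]]; det(A-λI) = λ^2 + 2λ + 10.
λ = -1 ± 3i: negative real part.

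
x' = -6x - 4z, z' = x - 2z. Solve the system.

x(t) = 2K_1e^(-4t) + 2K_2te^(-4t) - K_2e^(-4t), z(t) = -K_1e^(-4t) - K_2te^(-4t)

Coefficient matrix A = [[-6, -4], [1, -2]].
Characteristic polynomial det(A - λI) = λ^2 + 8λ + 16 = 0.
Single eigenvalue λ = -4 with algebraic multiplicity 2.
Eigenvector v = (2,-1); generalized eigenvector w with (A-λI)w=v is (-1,0).
General solution: e^(-4t)[K_1·v + K_2·(t·v + w)].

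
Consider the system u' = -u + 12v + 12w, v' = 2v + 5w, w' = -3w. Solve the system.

u(t) = C_1e^(-t) + 4C_3e^(2t), v(t) = -C_2e^(-3t) + C_3e^(2t), w(t) = C_2e^(-3t)

Coefficient matrix A = [[-1, 12, 12], [0, 2, 5], [0, 0, -3]].
det(A - λI) = 0 gives eigenvalues λ = -1, -3, 2.
For λ=-1: eigenvector (1,0,0).
For λ=-3: eigenvector (0,-1,1).
For λ=2: eigenvector (4,1,0).
General solution: C_1e^(-t)(1,0,0) + C_2e^(-3t)(0,-1,1) + C_3e^(2t)(4,1,0).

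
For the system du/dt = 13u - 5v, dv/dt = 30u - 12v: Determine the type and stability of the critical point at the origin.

saddle

A = [[13,-5],[30,-12]]; det(A-λI) = λ^2 - λ - 6.
λ = -2, 3: opposite signs.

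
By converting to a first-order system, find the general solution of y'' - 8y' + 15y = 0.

Let x_1 = y, x_2 = y'. Then x_1' = x_2 and x_2' = -15x_1 + 8x_2.
A = [[0,1],[-15,8]]; det(A-λI) = λ^2 - 8λ + 15.
Eigenvalues λ = 3, 5 with eigenvectors (1,3), (1,5).

y(t) = K_1e^(3t) + K_2e^(5t)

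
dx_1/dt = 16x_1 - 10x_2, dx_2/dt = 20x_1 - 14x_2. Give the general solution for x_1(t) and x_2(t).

Coefficient matrix A = [[16, -10], [20, -14]].
Characteristic polynomial det(A - λI) = λ^2 - 2λ - 24 = 0.
Eigenvalues λ = 6, -4.
For λ=6: (A-λI) row 1 is [10, -10], so an eigenvector is (1, 1).
For λ=-4: (A-λI) row 1 is [20, -10], so an eigenvector is (-1, -2).
General solution: K_1e^(6t)(1,1) + K_2e^(-4t)(-1,-2).

x_1(t) = K_1e^(6t) - K_2e^(-4t), x_2(t) = K_1e^(6t) - 2K_2e^(-4t)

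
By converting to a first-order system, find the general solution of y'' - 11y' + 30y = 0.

y(t) = c_1e^(6t) + c_2e^(5t)

Let x_1 = y, x_2 = y'. Then x_1' = x_2 and x_2' = -30x_1 + 11x_2.
A = [[0,1],[-30,11]]; det(A-λI) = λ^2 - 11λ + 30.
Eigenvalues λ = 6, 5 with eigenvectors (1,6), (1,5).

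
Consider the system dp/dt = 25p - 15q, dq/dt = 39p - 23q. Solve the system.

Coefficient matrix A = [[25, -15], [39, -23]].
Characteristic polynomial det(A - λI) = λ^2 - 2λ + 10 = 0.
Eigenvalues λ = 1 ± 3i (complex conjugate pair).
For λ=1+3i: an eigenvector is (1,2) - i(-2,-3) = (1 + 2i, 2 + 3i).
A real fundamental pair from Re and Im of e^((1+3i)t)v: X_1 = e^(t)(cos(3t)·(1,2) + sin(3t)·(-2,-3)), X_2 = e^(t)(sin(3t)·(1,2) - cos(3t)·(-2,-3)).
General solution: c_1X_1 + c_2X_2.

p(t) = -2c_1e^(t)sin(3t) + c_1e^(t)cos(3t) + c_2e^(t)sin(3t) + 2c_2e^(t)cos(3t), q(t) = -3c_1e^(t)sin(3t) + 2c_1e^(t)cos(3t) + 2c_2e^(t)sin(3t) + 3c_2e^(t)cos(3t)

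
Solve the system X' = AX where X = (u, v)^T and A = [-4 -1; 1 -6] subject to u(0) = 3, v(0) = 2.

u(t) = te^(-5t) + 3e^(-5t), v(t) = te^(-5t) + 2e^(-5t)

Coefficient matrix A = [[-4, -1], [1, -6]].
Characteristic polynomial det(A - λI) = λ^2 + 10λ + 25 = 0.
Single eigenvalue λ = -5 with algebraic multiplicity 2.
Eigenvector v = (1,1); generalized eigenvector w with (A-λI)w=v is (-1,-2).
General solution: e^(-5t)[C_1·v + C_2·(t·v + w)].
Applying u(0)=3, v(0)=2 gives C_1=4, C_2=1.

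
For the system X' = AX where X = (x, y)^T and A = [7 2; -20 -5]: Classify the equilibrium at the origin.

unstable spiral

A = [[7,2],[-20,-5]]; det(A-λI) = λ^2 - 2λ + 5.
λ = 1 ± 2i: positive real part.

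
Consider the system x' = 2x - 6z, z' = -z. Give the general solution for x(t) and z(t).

x(t) = 2K_1e^(-t) + K_2e^(2t), z(t) = K_1e^(-t)

Coefficient matrix A = [[2, -6], [0, -1]].
Characteristic polynomial det(A - λI) = λ^2 - λ - 2 = 0.
Eigenvalues λ = -1, 2.
For λ=-1: (A-λI) row 1 is [3, -6], so an eigenvector is (2, 1).
For λ=2: (A-λI) row 1 is [0, -6], so an eigenvector is (1, 0).
General solution: K_1e^(-t)(2,1) + K_2e^(2t)(1,0).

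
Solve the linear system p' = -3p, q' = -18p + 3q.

Coefficient matrix A = [[-3, 0], [-18, 3]].
Characteristic polynomial det(A - λI) = λ^2 - 9 = 0.
Eigenvalues λ = 3, -3.
For λ=3: (A-λI) row 1 is [-6, 0], so an eigenvector is (0, 1).
For λ=-3: (A-λI) row 2 is [-18, 6], so an eigenvector is (-1, -3).
General solution: C_1e^(3t)(0,1) + C_2e^(-3t)(-1,-3).

p(t) = -C_2e^(-3t), q(t) = C_1e^(3t) - 3C_2e^(-3t)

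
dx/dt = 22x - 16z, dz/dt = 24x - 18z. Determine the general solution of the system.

Coefficient matrix A = [[22, -16], [24, -18]].
Characteristic polynomial det(A - λI) = λ^2 - 4λ - 12 = 0.
Eigenvalues λ = 6, -2.
For λ=6: (A-λI) row 1 is [16, -16], so an eigenvector is (1, 1).
For λ=-2: (A-λI) row 1 is [24, -16], so an eigenvector is (2, 3).
General solution: c_1e^(6t)(1,1) + c_2e^(-2t)(2,3).

x(t) = c_1e^(6t) + 2c_2e^(-2t), z(t) = c_1e^(6t) + 3c_2e^(-2t)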